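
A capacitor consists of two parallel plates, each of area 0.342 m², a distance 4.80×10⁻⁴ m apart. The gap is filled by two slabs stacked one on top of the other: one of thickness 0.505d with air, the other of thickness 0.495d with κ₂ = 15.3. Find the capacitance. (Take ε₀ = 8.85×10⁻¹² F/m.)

C ≈ 11.7 nF

Stacked slabs ⇒ two capacitors in series, each with the full plate area.
C₁ = κ₁ε₀A/d₁ = 1.00 × 8.85×10⁻¹² × 0.342 / 2.42×10⁻⁴ = 1.25×10⁻⁸ F.
C₂ = κ₂ε₀A/d₂ = 15.3 × 8.85×10⁻¹² × 0.342 / 2.38×10⁻⁴ = 1.95×10⁻⁷ F.
C = (1/C₁ + 1/C₂)⁻¹ = 1.17×10⁻⁸ F.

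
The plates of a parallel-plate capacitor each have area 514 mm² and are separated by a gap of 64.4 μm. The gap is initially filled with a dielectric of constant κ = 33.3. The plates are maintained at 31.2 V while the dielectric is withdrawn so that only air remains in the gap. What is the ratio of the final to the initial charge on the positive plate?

Battery connected ⇒ V is held fixed.
C₂ = 0.0300 C₁ and Q = CV, so Q₂/Q₁ = C₂/C₁ = 0.0300.

Q₂/Q₁ ≈ 0.0300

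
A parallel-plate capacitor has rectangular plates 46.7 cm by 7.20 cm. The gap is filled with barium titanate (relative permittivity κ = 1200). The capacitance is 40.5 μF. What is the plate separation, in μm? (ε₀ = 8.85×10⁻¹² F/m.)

8.82 μm

A = 46.7 × 7.20 cm² = 3.36×10⁻² m².
d = κε₀A/C = 1200 × 8.85×10⁻¹² × 3.36×10⁻² / 4.05×10⁻⁵ = 8.82×10⁻⁶ m.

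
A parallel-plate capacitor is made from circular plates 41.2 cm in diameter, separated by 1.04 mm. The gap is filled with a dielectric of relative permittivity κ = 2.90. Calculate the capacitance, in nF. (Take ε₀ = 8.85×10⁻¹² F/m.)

A = π(41.2/2 cm)² = 0.133 m².
C = κε₀A/d = 2.90 × 8.85×10⁻¹² × 0.133 / 1.04×10⁻³ = 3.29×10⁻⁹ F.

C ≈ 3.29 nF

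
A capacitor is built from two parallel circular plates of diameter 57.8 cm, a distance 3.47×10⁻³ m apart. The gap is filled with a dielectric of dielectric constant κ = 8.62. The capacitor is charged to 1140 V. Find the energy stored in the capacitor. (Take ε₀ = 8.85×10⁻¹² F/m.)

3.75 mJ

A = π(57.8/2 cm)² = 0.262 m².
C = κε₀A/d = 8.62 × 8.85×10⁻¹² × 0.262 / 3.47×10⁻³ = 5.77×10⁻⁹ F.
U = ½CV² = ½ × 5.77×10⁻⁹ × (1140)² = 3.75×10⁻³ J.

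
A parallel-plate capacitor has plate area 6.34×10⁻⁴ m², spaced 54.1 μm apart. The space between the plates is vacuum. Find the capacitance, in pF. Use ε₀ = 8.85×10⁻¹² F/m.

C ≈ 104 pF

C = ε₀A/d = 8.85×10⁻¹² × 6.34×10⁻⁴ / 5.41×10⁻⁵ = 1.04×10⁻¹⁰ F.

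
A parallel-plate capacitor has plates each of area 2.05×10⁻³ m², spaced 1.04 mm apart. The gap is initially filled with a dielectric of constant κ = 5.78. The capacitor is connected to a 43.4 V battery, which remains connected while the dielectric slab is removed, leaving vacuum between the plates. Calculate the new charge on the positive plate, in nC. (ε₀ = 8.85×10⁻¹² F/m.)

Initially C₁ = κε₀A/d = 5.78 × 8.85×10⁻¹² × 2.05×10⁻³ / 1.04×10⁻³ = 1.01×10⁻¹⁰ F.
Q₁ = 4.38×10⁻⁹ C.
Battery connected ⇒ V is held fixed. C₂ = 0.173 C₁ and Q = CV, so Q₂/Q₁ = C₂/C₁ = 0.173.
Q₂ = 0.173 × 4.38×10⁻⁹ = 7.57×10⁻¹⁰ C.

Q ≈ 0.757 nC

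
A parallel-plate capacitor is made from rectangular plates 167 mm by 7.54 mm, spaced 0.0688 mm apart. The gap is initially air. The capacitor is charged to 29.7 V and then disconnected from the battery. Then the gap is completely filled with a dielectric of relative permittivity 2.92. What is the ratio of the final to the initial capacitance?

C = κε₀A/d scales with κ, so C₂/C₁ = κ = 2.92.

2.92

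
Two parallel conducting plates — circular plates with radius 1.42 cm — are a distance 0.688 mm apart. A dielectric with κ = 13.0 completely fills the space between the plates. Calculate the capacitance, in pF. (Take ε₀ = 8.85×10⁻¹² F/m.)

C ≈ 106 pF

A = π(1.42 cm)² = 6.33×10⁻⁴ m².
C = κε₀A/d = 13.0 × 8.85×10⁻¹² × 6.33×10⁻⁴ / 6.88×10⁻⁴ = 1.06×10⁻¹⁰ F.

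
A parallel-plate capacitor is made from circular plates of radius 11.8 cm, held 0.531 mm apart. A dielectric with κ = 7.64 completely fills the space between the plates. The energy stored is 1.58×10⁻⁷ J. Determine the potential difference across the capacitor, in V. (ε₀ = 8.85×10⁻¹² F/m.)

A = π(11.8 cm)² = 4.37×10⁻² m².
C = κε₀A/d = 7.64 × 8.85×10⁻¹² × 4.37×10⁻² / 5.31×10⁻⁴ = 5.57×10⁻⁹ F.
V = √(2U/C) = √(2 × 1.58×10⁻⁷ / 5.57×10⁻⁹) = 7.53 V.

V ≈ 7.53 V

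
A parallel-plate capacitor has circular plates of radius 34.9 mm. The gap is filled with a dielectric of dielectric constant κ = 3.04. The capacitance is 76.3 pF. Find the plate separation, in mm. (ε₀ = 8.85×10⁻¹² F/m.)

1.35 mm

A = π(34.9 mm)² = 3.83×10⁻³ m².
d = κε₀A/C = 3.04 × 8.85×10⁻¹² × 3.83×10⁻³ / 7.63×10⁻¹¹ = 1.35×10⁻³ m.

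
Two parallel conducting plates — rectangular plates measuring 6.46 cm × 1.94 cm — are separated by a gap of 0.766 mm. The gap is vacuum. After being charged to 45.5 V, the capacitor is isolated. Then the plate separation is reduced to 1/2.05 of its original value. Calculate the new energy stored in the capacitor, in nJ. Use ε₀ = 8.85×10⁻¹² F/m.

U ≈ 7.31 nJ

A = 6.46 × 1.94 cm² = 1.25×10⁻³ m².
Initially C₁ = ε₀A/d = 8.85×10⁻¹² × 1.25×10⁻³ / 7.66×10⁻⁴ = 1.45×10⁻¹¹ F.
U₁ = 1.50×10⁻⁸ J.
Isolated ⇒ Q is held fixed. C₂ = 2.05 C₁ and U = Q²/(2C), so U₂/U₁ = C₁/C₂ = 0.488.
U₂ = 0.488 × 1.50×10⁻⁸ = 7.31×10⁻⁹ J.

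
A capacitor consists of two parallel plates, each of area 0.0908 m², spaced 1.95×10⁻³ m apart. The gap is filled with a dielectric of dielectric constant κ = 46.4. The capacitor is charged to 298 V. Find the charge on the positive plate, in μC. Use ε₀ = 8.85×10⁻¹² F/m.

C = κε₀A/d = 46.4 × 8.85×10⁻¹² × 9.08×10⁻² / 1.95×10⁻³ = 1.91×10⁻⁸ F.
Q = CV = 1.91×10⁻⁸ × 298 = 5.70×10⁻⁶ C.

5.70 μC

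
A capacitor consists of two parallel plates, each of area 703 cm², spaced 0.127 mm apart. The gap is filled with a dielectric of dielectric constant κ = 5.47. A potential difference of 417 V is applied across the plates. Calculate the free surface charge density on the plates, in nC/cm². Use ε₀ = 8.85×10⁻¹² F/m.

σ ≈ 15.9 nC/cm²

A = 703 cm² = 7.03×10⁻² m².
C = κε₀A/d = 5.47 × 8.85×10⁻¹² × 7.03×10⁻² / 1.27×10⁻⁴ = 2.68×10⁻⁸ F.
σ = Q/A = CV/A = 2.68×10⁻⁸ × 417 / 7.03×10⁻² = 1.59×10⁻⁴ C/m².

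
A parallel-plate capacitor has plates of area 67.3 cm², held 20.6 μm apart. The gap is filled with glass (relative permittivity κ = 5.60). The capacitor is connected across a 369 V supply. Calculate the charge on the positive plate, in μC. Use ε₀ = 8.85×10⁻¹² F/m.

5.97 μC

A = 67.3 cm² = 6.73×10⁻³ m².
C = κε₀A/d = 5.60 × 8.85×10⁻¹² × 6.73×10⁻³ / 2.06×10⁻⁵ = 1.62×10⁻⁸ F.
Q = CV = 1.62×10⁻⁸ × 369 = 5.97×10⁻⁶ C.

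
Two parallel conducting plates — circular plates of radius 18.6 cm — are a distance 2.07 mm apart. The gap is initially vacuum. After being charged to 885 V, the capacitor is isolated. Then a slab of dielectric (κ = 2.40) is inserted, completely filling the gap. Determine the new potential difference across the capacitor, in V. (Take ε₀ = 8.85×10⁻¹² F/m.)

A = π(18.6 cm)² = 0.109 m².
Initially C₁ = ε₀A/d = 8.85×10⁻¹² × 0.109 / 2.07×10⁻³ = 4.65×10⁻¹⁰ F.
V₁ = 8.85×10² V.
Isolated ⇒ Q is held fixed. C₂ = 2.40 C₁ and V = Q/C, so V₂/V₁ = C₁/C₂ = 0.417.
V₂ = 0.417 × 8.85×10² = 3.69×10² V.

V ≈ 369 V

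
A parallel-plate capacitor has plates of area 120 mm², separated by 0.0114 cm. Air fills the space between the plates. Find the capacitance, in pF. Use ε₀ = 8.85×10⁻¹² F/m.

A = 120 mm² = 1.20×10⁻⁴ m².
C = ε₀A/d = 8.85×10⁻¹² × 1.20×10⁻⁴ / 1.14×10⁻⁴ = 9.32×10⁻¹² F.

C ≈ 9.32 pF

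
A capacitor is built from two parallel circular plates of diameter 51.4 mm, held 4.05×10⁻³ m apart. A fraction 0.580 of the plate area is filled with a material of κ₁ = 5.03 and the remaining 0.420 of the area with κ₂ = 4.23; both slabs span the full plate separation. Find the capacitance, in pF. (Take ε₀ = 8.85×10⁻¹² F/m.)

C ≈ 21.3 pF

A = π(51.4/2 mm)² = 2.07×10⁻³ m².
Side-by-side slabs ⇒ two capacitors in parallel, each spanning the full gap.
C₁ = κ₁ε₀A₁/d = 5.03 × 8.85×10⁻¹² × 1.20×10⁻³ / 4.05×10⁻³ = 1.32×10⁻¹¹ F.
C₂ = κ₂ε₀A₂/d = 4.23 × 8.85×10⁻¹² × 8.71×10⁻⁴ / 4.05×10⁻³ = 8.06×10⁻¹² F.
C = C₁ + C₂ = 2.13×10⁻¹¹ F.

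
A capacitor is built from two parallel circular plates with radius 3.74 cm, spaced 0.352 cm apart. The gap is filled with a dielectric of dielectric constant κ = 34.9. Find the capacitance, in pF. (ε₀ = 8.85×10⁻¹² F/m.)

386 pF

A = π(3.74 cm)² = 4.39×10⁻³ m².
C = κε₀A/d = 34.9 × 8.85×10⁻¹² × 4.39×10⁻³ / 3.52×10⁻³ = 3.86×10⁻¹⁰ F.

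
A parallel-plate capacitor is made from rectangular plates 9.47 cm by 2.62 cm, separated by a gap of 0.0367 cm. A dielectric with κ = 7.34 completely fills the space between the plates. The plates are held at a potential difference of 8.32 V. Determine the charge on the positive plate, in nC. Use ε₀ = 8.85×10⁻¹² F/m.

3.65 nC

A = 9.47 × 2.62 cm² = 2.48×10⁻³ m².
C = κε₀A/d = 7.34 × 8.85×10⁻¹² × 2.48×10⁻³ / 3.67×10⁻⁴ = 4.39×10⁻¹⁰ F.
Q = CV = 4.39×10⁻¹⁰ × 8.32 = 3.65×10⁻⁹ C.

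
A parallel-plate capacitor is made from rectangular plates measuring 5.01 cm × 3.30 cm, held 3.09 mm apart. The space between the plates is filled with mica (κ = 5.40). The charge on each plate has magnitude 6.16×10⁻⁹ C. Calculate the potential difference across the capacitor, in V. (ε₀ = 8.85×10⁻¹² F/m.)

A = 5.01 × 3.30 cm² = 1.65×10⁻³ m².
C = κε₀A/d = 5.40 × 8.85×10⁻¹² × 1.65×10⁻³ / 3.09×10⁻³ = 2.56×10⁻¹¹ F.
V = Q/C = 6.16×10⁻⁹ / 2.56×10⁻¹¹ = 2.41×10² V.

V ≈ 241 V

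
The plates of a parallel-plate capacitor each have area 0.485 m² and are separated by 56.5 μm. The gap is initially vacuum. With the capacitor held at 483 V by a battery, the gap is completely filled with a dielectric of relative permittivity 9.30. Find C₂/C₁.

C = κε₀A/d scales with κ, so C₂/C₁ = κ = 9.30.

9.30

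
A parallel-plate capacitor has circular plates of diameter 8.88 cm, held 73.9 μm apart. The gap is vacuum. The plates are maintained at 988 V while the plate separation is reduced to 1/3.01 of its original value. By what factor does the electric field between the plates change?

E₂/E₁ ≈ 3.01

Battery connected ⇒ V is held fixed.
E = V/d, so E₂/E₁ = d₁/d₂ = 3.01.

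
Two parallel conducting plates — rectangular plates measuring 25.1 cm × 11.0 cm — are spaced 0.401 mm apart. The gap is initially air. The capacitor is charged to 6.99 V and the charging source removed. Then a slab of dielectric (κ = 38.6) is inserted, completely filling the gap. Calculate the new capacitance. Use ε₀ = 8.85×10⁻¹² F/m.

A = 25.1 × 11.0 cm² = 2.76×10⁻² m².
Initially C₁ = ε₀A/d = 8.85×10⁻¹² × 2.76×10⁻² / 4.01×10⁻⁴ = 6.09×10⁻¹⁰ F.
C = κε₀A/d scales with κ, so C₂/C₁ = κ = 38.6.
C₂ = 38.6 × 6.09×10⁻¹⁰ = 2.35×10⁻⁸ F.

C ≈ 23.5 nF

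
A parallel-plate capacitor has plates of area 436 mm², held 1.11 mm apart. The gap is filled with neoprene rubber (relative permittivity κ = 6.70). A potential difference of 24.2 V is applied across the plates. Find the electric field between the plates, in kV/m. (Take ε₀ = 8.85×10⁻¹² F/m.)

E ≈ 21.8 kV/m

E = V/d = 24.2 / 1.11×10⁻³ = 2.18×10⁴ V/m.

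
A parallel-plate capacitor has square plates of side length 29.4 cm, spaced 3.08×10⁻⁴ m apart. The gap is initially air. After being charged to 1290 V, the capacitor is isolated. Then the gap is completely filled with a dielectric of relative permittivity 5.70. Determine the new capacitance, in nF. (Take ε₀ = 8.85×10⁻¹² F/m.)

C ≈ 14.2 nF

A = (29.4 cm)² = 8.64×10⁻² m².
Initially C₁ = ε₀A/d = 8.85×10⁻¹² × 8.64×10⁻² / 3.08×10⁻⁴ = 2.48×10⁻⁹ F.
C = κε₀A/d scales with κ, so C₂/C₁ = κ = 5.70.
C₂ = 5.70 × 2.48×10⁻⁹ = 1.42×10⁻⁸ F.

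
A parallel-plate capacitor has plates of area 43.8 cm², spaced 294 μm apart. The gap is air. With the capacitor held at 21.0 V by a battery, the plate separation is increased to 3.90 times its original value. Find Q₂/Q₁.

0.256

Battery connected ⇒ V is held fixed.
C₂ = 0.256 C₁ and Q = CV, so Q₂/Q₁ = C₂/C₁ = 0.256.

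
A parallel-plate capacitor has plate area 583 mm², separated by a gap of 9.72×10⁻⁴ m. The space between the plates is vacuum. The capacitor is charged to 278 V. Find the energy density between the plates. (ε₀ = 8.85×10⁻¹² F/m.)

362 mJ/m³

E = V/d = 278 / 9.72×10⁻⁴ = 2.86×10⁵ V/m.
u = ½ε₀E² = ½ × 8.85×10⁻¹² × (2.86×10⁵)² = 0.362 J/m³.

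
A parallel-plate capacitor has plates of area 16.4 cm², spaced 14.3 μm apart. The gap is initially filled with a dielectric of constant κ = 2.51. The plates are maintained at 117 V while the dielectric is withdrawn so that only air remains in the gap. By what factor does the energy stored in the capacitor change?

Battery connected ⇒ V is held fixed.
C₂ = 0.398 C₁ and U = ½CV², so U₂/U₁ = C₂/C₁ = 0.398.

0.398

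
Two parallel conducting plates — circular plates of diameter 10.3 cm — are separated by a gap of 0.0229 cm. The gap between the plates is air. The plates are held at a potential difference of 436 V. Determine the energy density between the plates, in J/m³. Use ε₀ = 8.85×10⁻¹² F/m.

E = V/d = 436 / 2.29×10⁻⁴ = 1.90×10⁶ V/m.
u = ½ε₀E² = ½ × 8.85×10⁻¹² × (1.90×10⁶)² = 16.0 J/m³.

16.0 J/m³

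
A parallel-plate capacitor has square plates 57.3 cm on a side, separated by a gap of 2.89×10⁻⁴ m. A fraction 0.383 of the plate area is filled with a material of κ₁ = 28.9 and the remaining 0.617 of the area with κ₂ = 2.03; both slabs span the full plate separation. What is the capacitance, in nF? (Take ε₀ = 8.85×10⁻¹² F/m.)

124 nF

A = (57.3 cm)² = 0.328 m².
Side-by-side slabs ⇒ two capacitors in parallel, each spanning the full gap.
C₁ = κ₁ε₀A₁/d = 28.9 × 8.85×10⁻¹² × 0.126 / 2.89×10⁻⁴ = 1.11×10⁻⁷ F.
C₂ = κ₂ε₀A₂/d = 2.03 × 8.85×10⁻¹² × 0.203 / 2.89×10⁻⁴ = 1.26×10⁻⁸ F.
C = C₁ + C₂ = 1.24×10⁻⁷ F.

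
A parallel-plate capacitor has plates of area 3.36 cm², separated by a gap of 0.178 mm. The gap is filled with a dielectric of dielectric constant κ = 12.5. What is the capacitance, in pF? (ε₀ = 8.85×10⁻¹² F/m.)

C ≈ 209 pF

A = 3.36 cm² = 3.36×10⁻⁴ m².
C = κε₀A/d = 12.5 × 8.85×10⁻¹² × 3.36×10⁻⁴ / 1.78×10⁻⁴ = 2.09×10⁻¹⁰ F.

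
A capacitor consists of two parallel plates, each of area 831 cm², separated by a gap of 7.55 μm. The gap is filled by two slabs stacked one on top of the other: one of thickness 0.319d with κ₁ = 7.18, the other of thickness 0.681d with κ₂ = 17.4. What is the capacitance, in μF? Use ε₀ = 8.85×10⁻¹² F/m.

A = 831 cm² = 8.31×10⁻² m².
Stacked slabs ⇒ two capacitors in series, each with the full plate area.
C₁ = κ₁ε₀A/d₁ = 7.18 × 8.85×10⁻¹² × 8.31×10⁻² / 2.41×10⁻⁶ = 2.19×10⁻⁶ F.
C₂ = κ₂ε₀A/d₂ = 17.4 × 8.85×10⁻¹² × 8.31×10⁻² / 5.14×10⁻⁶ = 2.49×10⁻⁶ F.
C = (1/C₁ + 1/C₂)⁻¹ = 1.17×10⁻⁶ F.

C ≈ 1.17 μF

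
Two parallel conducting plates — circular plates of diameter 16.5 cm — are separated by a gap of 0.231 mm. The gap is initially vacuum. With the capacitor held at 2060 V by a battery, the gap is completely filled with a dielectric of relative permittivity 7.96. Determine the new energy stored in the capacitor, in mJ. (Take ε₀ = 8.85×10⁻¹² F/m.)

A = π(16.5/2 cm)² = 2.14×10⁻² m².
Initially C₁ = ε₀A/d = 8.85×10⁻¹² × 2.14×10⁻² / 2.31×10⁻⁴ = 8.19×10⁻¹⁰ F.
U₁ = 1.74×10⁻³ J.
Battery connected ⇒ V is held fixed. C₂ = 7.96 C₁ and U = ½CV², so U₂/U₁ = C₂/C₁ = 7.96.
U₂ = 7.96 × 1.74×10⁻³ = 1.38×10⁻² J.

U ≈ 13.8 mJ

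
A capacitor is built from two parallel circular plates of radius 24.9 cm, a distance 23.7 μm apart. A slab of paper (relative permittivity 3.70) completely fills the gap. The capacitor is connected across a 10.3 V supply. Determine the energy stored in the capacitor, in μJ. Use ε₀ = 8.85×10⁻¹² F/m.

14.3 μJ

A = π(24.9 cm)² = 0.195 m².
C = κε₀A/d = 3.70 × 8.85×10⁻¹² × 0.195 / 2.37×10⁻⁵ = 2.69×10⁻⁷ F.
U = ½CV² = ½ × 2.69×10⁻⁷ × (10.3)² = 1.43×10⁻⁵ J.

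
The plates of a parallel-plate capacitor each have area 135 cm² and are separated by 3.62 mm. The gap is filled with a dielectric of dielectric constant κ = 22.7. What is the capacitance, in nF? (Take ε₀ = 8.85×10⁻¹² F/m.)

C ≈ 0.749 nF

A = 135 cm² = 1.35×10⁻² m².
C = κε₀A/d = 22.7 × 8.85×10⁻¹² × 1.35×10⁻² / 3.62×10⁻³ = 7.49×10⁻¹⁰ F.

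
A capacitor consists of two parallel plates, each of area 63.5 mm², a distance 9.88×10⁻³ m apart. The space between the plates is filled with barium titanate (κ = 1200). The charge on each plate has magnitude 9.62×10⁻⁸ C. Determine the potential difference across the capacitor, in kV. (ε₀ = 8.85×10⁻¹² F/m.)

A = 63.5 mm² = 6.35×10⁻⁵ m².
C = κε₀A/d = 1200 × 8.85×10⁻¹² × 6.35×10⁻⁵ / 9.88×10⁻³ = 6.83×10⁻¹¹ F.
V = Q/C = 9.62×10⁻⁸ / 6.83×10⁻¹¹ = 1.41×10³ V.

V ≈ 1.41 kV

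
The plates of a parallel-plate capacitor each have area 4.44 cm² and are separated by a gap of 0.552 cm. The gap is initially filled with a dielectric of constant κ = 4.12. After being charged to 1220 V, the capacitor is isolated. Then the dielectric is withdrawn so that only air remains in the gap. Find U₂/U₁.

4.12

Isolated ⇒ Q is held fixed.
C₂ = 0.243 C₁ and U = Q²/(2C), so U₂/U₁ = C₁/C₂ = 4.12.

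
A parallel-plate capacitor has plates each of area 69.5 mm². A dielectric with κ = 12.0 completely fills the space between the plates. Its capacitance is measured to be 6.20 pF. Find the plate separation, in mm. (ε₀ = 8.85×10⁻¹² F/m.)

A = 69.5 mm² = 6.95×10⁻⁵ m².
d = κε₀A/C = 12.0 × 8.85×10⁻¹² × 6.95×10⁻⁵ / 6.20×10⁻¹² = 1.19×10⁻³ m.

d ≈ 1.19 mm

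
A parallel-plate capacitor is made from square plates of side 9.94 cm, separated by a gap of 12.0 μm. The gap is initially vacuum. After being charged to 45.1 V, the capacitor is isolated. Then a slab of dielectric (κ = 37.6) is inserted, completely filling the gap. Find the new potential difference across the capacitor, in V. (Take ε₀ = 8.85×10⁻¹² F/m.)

1.20 V

A = (9.94 cm)² = 9.88×10⁻³ m².
Initially C₁ = ε₀A/d = 8.85×10⁻¹² × 9.88×10⁻³ / 1.20×10⁻⁵ = 7.29×10⁻⁹ F.
V₁ = 45.1 V.
Isolated ⇒ Q is held fixed. C₂ = 37.6 C₁ and V = Q/C, so V₂/V₁ = C₁/C₂ = 0.0266.
V₂ = 0.0266 × 45.1 = 1.20 V.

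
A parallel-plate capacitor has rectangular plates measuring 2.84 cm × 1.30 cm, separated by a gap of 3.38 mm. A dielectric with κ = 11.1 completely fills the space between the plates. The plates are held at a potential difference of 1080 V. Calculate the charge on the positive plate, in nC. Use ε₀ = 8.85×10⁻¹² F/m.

A = 2.84 × 1.30 cm² = 3.69×10⁻⁴ m².
C = κε₀A/d = 11.1 × 8.85×10⁻¹² × 3.69×10⁻⁴ / 3.38×10⁻³ = 1.07×10⁻¹¹ F.
Q = CV = 1.07×10⁻¹¹ × 1080 = 1.16×10⁻⁸ C.

Q ≈ 11.6 nC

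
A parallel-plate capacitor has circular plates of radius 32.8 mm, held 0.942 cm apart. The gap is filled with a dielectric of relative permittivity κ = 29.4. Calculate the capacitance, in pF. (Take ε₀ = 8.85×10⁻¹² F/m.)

A = π(32.8 mm)² = 3.38×10⁻³ m².
C = κε₀A/d = 29.4 × 8.85×10⁻¹² × 3.38×10⁻³ / 9.42×10⁻³ = 9.34×10⁻¹¹ F.

93.4 pF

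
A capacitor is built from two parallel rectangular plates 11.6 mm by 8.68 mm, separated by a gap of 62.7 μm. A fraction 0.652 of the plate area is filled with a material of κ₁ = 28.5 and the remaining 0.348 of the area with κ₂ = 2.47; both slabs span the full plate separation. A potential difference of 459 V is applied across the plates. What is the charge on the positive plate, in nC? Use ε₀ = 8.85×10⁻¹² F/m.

A = 11.6 × 8.68 mm² = 1.01×10⁻⁴ m².
Side-by-side slabs ⇒ two capacitors in parallel, each spanning the full gap.
C₁ = κ₁ε₀A₁/d = 28.5 × 8.85×10⁻¹² × 6.56×10⁻⁵ / 6.27×10⁻⁵ = 2.64×10⁻¹⁰ F.
C₂ = κ₂ε₀A₂/d = 2.47 × 8.85×10⁻¹² × 3.50×10⁻⁵ / 6.27×10⁻⁵ = 1.22×10⁻¹¹ F.
C = C₁ + C₂ = 2.76×10⁻¹⁰ F.
Q = CV = 2.76×10⁻¹⁰ × 459 = 1.27×10⁻⁷ C.

Q ≈ 127 nC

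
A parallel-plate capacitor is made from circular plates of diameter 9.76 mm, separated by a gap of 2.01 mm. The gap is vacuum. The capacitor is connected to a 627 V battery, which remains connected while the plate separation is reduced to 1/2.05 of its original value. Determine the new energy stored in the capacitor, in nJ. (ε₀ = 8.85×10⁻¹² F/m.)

U ≈ 133 nJ

A = π(9.76/2 mm)² = 7.48×10⁻⁵ m².
Initially C₁ = ε₀A/d = 8.85×10⁻¹² × 7.48×10⁻⁵ / 2.01×10⁻³ = 3.29×10⁻¹³ F.
U₁ = 6.48×10⁻⁸ J.
Battery connected ⇒ V is held fixed. C₂ = 2.05 C₁ and U = ½CV², so U₂/U₁ = C₂/C₁ = 2.05.
U₂ = 2.05 × 6.48×10⁻⁸ = 1.33×10⁻⁷ J.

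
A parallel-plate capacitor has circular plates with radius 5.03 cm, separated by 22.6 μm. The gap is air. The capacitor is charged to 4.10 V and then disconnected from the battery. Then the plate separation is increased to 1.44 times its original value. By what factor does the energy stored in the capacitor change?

U₂/U₁ ≈ 1.44

Isolated ⇒ Q is held fixed.
C₂ = 0.694 C₁ and U = Q²/(2C), so U₂/U₁ = C₁/C₂ = 1.44.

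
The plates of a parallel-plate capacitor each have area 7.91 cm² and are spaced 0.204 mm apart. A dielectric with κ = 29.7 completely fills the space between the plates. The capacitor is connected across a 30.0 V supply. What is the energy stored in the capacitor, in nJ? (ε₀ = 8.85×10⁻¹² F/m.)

A = 7.91 cm² = 7.91×10⁻⁴ m².
C = κε₀A/d = 29.7 × 8.85×10⁻¹² × 7.91×10⁻⁴ / 2.04×10⁻⁴ = 1.02×10⁻⁹ F.
U = ½CV² = ½ × 1.02×10⁻⁹ × (30.0)² = 4.59×10⁻⁷ J.

459 nJ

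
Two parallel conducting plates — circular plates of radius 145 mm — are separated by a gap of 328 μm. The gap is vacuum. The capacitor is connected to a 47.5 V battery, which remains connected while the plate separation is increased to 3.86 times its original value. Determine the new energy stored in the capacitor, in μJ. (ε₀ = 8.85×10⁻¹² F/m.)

0.521 μJ

A = π(145 mm)² = 6.61×10⁻² m².
Initially C₁ = ε₀A/d = 8.85×10⁻¹² × 6.61×10⁻² / 3.28×10⁻⁴ = 1.78×10⁻⁹ F.
U₁ = 2.01×10⁻⁶ J.
Battery connected ⇒ V is held fixed. C₂ = 0.259 C₁ and U = ½CV², so U₂/U₁ = C₂/C₁ = 0.259.
U₂ = 0.259 × 2.01×10⁻⁶ = 5.21×10⁻⁷ J.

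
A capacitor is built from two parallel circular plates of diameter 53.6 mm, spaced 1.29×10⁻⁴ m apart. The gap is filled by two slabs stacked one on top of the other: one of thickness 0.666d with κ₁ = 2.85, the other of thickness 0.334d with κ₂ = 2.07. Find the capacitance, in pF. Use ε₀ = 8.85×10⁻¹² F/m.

C ≈ 392 pF

A = π(53.6/2 mm)² = 2.26×10⁻³ m².
Stacked slabs ⇒ two capacitors in series, each with the full plate area.
C₁ = κ₁ε₀A/d₁ = 2.85 × 8.85×10⁻¹² × 2.26×10⁻³ / 8.59×10⁻⁵ = 6.62×10⁻¹⁰ F.
C₂ = κ₂ε₀A/d₂ = 2.07 × 8.85×10⁻¹² × 2.26×10⁻³ / 4.31×10⁻⁵ = 9.59×10⁻¹⁰ F.
C = (1/C₁ + 1/C₂)⁻¹ = 3.92×10⁻¹⁰ F.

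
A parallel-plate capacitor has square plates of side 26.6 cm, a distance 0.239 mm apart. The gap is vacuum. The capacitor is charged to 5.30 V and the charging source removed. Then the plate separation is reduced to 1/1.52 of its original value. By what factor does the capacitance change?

C₂/C₁ ≈ 1.52

C = ε₀A/d scales as 1/d, so C₂/C₁ = d₁/d₂ = 1.52.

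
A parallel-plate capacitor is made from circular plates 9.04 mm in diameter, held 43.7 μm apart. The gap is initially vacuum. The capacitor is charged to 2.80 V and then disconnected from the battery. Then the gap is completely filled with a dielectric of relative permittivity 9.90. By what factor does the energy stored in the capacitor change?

Isolated ⇒ Q is held fixed.
C₂ = 9.90 C₁ and U = Q²/(2C), so U₂/U₁ = C₁/C₂ = 0.101.

0.101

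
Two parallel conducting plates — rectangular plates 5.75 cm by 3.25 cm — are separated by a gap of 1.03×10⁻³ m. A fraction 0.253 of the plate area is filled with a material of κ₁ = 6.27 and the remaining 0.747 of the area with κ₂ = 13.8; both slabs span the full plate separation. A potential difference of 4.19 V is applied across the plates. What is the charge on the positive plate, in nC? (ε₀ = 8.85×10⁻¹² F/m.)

0.800 nC

A = 5.75 × 3.25 cm² = 1.87×10⁻³ m².
Side-by-side slabs ⇒ two capacitors in parallel, each spanning the full gap.
C₁ = κ₁ε₀A₁/d = 6.27 × 8.85×10⁻¹² × 4.73×10⁻⁴ / 1.03×10⁻³ = 2.55×10⁻¹¹ F.
C₂ = κ₂ε₀A₂/d = 13.8 × 8.85×10⁻¹² × 1.40×10⁻³ / 1.03×10⁻³ = 1.66×10⁻¹⁰ F.
C = C₁ + C₂ = 1.91×10⁻¹⁰ F.
Q = CV = 1.91×10⁻¹⁰ × 4.19 = 8.00×10⁻¹⁰ C.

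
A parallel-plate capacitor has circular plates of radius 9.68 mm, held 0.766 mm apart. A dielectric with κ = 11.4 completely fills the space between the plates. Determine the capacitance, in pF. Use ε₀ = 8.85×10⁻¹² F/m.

38.8 pF

A = π(9.68 mm)² = 2.94×10⁻⁴ m².
C = κε₀A/d = 11.4 × 8.85×10⁻¹² × 2.94×10⁻⁴ / 7.66×10⁻⁴ = 3.88×10⁻¹¹ F.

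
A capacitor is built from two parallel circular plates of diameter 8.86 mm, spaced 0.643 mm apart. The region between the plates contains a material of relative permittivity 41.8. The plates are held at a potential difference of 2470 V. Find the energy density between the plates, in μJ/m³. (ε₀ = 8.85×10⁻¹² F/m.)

E = V/d = 2470 / 6.43×10⁻⁴ = 3.84×10⁶ V/m.
u = ½κε₀E² = ½ × 41.8 × 8.85×10⁻¹² × (3.84×10⁶)² = 2.73×10³ J/m³.

2.73×10⁹ μJ/m³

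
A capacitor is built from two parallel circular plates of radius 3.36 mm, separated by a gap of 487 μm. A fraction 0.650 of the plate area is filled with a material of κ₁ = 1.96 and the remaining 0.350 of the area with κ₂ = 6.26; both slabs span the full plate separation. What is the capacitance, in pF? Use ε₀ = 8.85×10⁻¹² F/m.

C ≈ 2.23 pF

A = π(3.36 mm)² = 3.55×10⁻⁵ m².
Side-by-side slabs ⇒ two capacitors in parallel, each spanning the full gap.
C₁ = κ₁ε₀A₁/d = 1.96 × 8.85×10⁻¹² × 2.31×10⁻⁵ / 4.87×10⁻⁴ = 8.21×10⁻¹³ F.
C₂ = κ₂ε₀A₂/d = 6.26 × 8.85×10⁻¹² × 1.24×10⁻⁵ / 4.87×10⁻⁴ = 1.41×10⁻¹² F.
C = C₁ + C₂ = 2.23×10⁻¹² F.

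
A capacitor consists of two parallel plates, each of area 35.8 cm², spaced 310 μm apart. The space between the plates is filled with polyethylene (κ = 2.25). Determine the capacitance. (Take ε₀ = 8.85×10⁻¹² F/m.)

A = 35.8 cm² = 3.58×10⁻³ m².
C = κε₀A/d = 2.25 × 8.85×10⁻¹² × 3.58×10⁻³ / 3.10×10⁻⁴ = 2.30×10⁻¹⁰ F.

C ≈ 230 pF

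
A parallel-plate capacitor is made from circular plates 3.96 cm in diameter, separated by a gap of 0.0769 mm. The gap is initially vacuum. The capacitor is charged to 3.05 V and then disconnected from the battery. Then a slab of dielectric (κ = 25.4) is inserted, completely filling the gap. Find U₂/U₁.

Isolated ⇒ Q is held fixed.
C₂ = 25.4 C₁ and U = Q²/(2C), so U₂/U₁ = C₁/C₂ = 0.0394.

U₂/U₁ ≈ 0.0394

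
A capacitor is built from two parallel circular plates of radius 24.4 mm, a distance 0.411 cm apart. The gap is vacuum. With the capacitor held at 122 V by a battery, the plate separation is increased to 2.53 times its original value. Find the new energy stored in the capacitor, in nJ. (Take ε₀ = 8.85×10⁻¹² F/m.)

U ≈ 11.8 nJ

A = π(24.4 mm)² = 1.87×10⁻³ m².
Initially C₁ = ε₀A/d = 8.85×10⁻¹² × 1.87×10⁻³ / 4.11×10⁻³ = 4.03×10⁻¹² F.
U₁ = 3.00×10⁻⁸ J.
Battery connected ⇒ V is held fixed. C₂ = 0.395 C₁ and U = ½CV², so U₂/U₁ = C₂/C₁ = 0.395.
U₂ = 0.395 × 3.00×10⁻⁸ = 1.18×10⁻⁸ J.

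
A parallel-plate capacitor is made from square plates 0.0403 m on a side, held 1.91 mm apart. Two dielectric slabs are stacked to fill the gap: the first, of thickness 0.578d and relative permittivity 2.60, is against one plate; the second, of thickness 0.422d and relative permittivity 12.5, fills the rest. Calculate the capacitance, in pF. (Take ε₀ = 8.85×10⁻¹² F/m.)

C ≈ 29.4 pF

A = (0.0403 m)² = 1.62×10⁻³ m².
Stacked slabs ⇒ two capacitors in series, each with the full plate area.
C₁ = κ₁ε₀A/d₁ = 2.60 × 8.85×10⁻¹² × 1.62×10⁻³ / 1.10×10⁻³ = 3.39×10⁻¹¹ F.
C₂ = κ₂ε₀A/d₂ = 12.5 × 8.85×10⁻¹² × 1.62×10⁻³ / 8.06×10⁻⁴ = 2.23×10⁻¹⁰ F.
C = (1/C₁ + 1/C₂)⁻¹ = 2.94×10⁻¹¹ F.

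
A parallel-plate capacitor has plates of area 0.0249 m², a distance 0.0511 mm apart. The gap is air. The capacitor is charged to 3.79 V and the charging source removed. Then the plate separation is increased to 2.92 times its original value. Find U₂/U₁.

2.92

Isolated ⇒ Q is held fixed.
C₂ = 0.342 C₁ and U = Q²/(2C), so U₂/U₁ = C₁/C₂ = 2.92.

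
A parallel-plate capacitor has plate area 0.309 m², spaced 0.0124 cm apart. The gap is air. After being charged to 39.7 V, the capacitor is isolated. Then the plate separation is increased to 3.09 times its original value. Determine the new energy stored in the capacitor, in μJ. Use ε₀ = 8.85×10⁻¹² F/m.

Initially C₁ = ε₀A/d = 8.85×10⁻¹² × 0.309 / 1.24×10⁻⁴ = 2.21×10⁻⁸ F.
U₁ = 1.74×10⁻⁵ J.
Isolated ⇒ Q is held fixed. C₂ = 0.324 C₁ and U = Q²/(2C), so U₂/U₁ = C₁/C₂ = 3.09.
U₂ = 3.09 × 1.74×10⁻⁵ = 5.37×10⁻⁵ J.

U ≈ 53.7 μJ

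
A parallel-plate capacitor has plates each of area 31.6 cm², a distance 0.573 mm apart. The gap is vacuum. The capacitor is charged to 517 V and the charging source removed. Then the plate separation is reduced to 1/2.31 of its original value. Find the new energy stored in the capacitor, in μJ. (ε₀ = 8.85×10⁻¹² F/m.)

U ≈ 2.82 μJ

A = 31.6 cm² = 3.16×10⁻³ m².
Initially C₁ = ε₀A/d = 8.85×10⁻¹² × 3.16×10⁻³ / 5.73×10⁻⁴ = 4.88×10⁻¹¹ F.
U₁ = 6.52×10⁻⁶ J.
Isolated ⇒ Q is held fixed. C₂ = 2.31 C₁ and U = Q²/(2C), so U₂/U₁ = C₁/C₂ = 0.433.
U₂ = 0.433 × 6.52×10⁻⁶ = 2.82×10⁻⁶ J.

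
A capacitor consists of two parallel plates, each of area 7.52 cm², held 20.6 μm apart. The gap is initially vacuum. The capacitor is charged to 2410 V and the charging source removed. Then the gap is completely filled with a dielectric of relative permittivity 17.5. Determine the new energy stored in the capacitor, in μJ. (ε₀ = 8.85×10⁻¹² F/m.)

53.6 μJ

A = 7.52 cm² = 7.52×10⁻⁴ m².
Initially C₁ = ε₀A/d = 8.85×10⁻¹² × 7.52×10⁻⁴ / 2.06×10⁻⁵ = 3.23×10⁻¹⁰ F.
U₁ = 9.38×10⁻⁴ J.
Isolated ⇒ Q is held fixed. C₂ = 17.5 C₁ and U = Q²/(2C), so U₂/U₁ = C₁/C₂ = 0.0571.
U₂ = 0.0571 × 9.38×10⁻⁴ = 5.36×10⁻⁵ J.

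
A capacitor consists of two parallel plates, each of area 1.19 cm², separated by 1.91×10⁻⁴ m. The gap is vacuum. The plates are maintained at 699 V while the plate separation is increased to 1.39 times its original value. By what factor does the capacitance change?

C₂/C₁ ≈ 0.719

C = ε₀A/d scales as 1/d, so C₂/C₁ = d₁/d₂ = 1/1.39 = 0.719.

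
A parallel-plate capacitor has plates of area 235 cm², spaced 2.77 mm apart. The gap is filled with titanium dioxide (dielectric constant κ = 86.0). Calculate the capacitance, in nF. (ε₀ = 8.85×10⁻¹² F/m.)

A = 235 cm² = 2.35×10⁻² m².
C = κε₀A/d = 86.0 × 8.85×10⁻¹² × 2.35×10⁻² / 2.77×10⁻³ = 6.46×10⁻⁹ F.

C ≈ 6.46 nF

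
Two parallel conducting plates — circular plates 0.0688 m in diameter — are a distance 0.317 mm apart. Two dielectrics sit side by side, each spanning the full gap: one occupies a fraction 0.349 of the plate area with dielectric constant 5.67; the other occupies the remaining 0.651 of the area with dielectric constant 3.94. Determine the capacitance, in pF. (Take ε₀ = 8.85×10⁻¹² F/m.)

C ≈ 472 pF

A = π(0.0688/2 m)² = 3.72×10⁻³ m².
Side-by-side slabs ⇒ two capacitors in parallel, each spanning the full gap.
C₁ = κ₁ε₀A₁/d = 5.67 × 8.85×10⁻¹² × 1.30×10⁻³ / 3.17×10⁻⁴ = 2.05×10⁻¹⁰ F.
C₂ = κ₂ε₀A₂/d = 3.94 × 8.85×10⁻¹² × 2.42×10⁻³ / 3.17×10⁻⁴ = 2.66×10⁻¹⁰ F.
C = C₁ + C₂ = 4.72×10⁻¹⁰ F.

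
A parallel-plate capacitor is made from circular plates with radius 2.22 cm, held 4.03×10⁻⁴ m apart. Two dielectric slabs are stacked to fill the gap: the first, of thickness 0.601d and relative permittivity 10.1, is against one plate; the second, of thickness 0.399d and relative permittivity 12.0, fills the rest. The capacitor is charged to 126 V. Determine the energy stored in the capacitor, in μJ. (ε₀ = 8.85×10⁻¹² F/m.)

A = π(2.22 cm)² = 1.55×10⁻³ m².
Stacked slabs ⇒ two capacitors in series, each with the full plate area.
C₁ = κ₁ε₀A/d₁ = 10.1 × 8.85×10⁻¹² × 1.55×10⁻³ / 2.42×10⁻⁴ = 5.71×10⁻¹⁰ F.
C₂ = κ₂ε₀A/d₂ = 12.0 × 8.85×10⁻¹² × 1.55×10⁻³ / 1.61×10⁻⁴ = 1.02×10⁻⁹ F.
C = (1/C₁ + 1/C₂)⁻¹ = 3.67×10⁻¹⁰ F.
U = ½CV² = ½ × 3.67×10⁻¹⁰ × (126)² = 2.91×10⁻⁶ J.

U ≈ 2.91 μJ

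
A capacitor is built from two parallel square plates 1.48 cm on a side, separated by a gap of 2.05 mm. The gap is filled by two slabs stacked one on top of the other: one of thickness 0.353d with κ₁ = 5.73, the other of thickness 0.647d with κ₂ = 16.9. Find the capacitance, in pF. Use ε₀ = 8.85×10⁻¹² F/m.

C ≈ 9.47 pF

A = (1.48 cm)² = 2.19×10⁻⁴ m².
Stacked slabs ⇒ two capacitors in series, each with the full plate area.
C₁ = κ₁ε₀A/d₁ = 5.73 × 8.85×10⁻¹² × 2.19×10⁻⁴ / 7.24×10⁻⁴ = 1.53×10⁻¹¹ F.
C₂ = κ₂ε₀A/d₂ = 16.9 × 8.85×10⁻¹² × 2.19×10⁻⁴ / 1.33×10⁻³ = 2.47×10⁻¹¹ F.
C = (1/C₁ + 1/C₂)⁻¹ = 9.47×10⁻¹² F.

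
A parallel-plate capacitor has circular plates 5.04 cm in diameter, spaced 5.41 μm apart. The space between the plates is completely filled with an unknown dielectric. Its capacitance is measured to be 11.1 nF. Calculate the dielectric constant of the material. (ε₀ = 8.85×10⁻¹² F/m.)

3.40

A = π(5.04/2 cm)² = 2.00×10⁻³ m².
κ = Cd/(ε₀A) = 1.11×10⁻⁸ × 5.41×10⁻⁶ / (8.85×10⁻¹² × 2.00×10⁻³) = 3.40.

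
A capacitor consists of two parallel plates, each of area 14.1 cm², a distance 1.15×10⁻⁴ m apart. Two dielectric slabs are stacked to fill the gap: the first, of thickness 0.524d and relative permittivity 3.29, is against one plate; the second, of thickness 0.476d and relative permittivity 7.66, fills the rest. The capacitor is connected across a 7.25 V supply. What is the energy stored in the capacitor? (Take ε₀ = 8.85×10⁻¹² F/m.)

A = 14.1 cm² = 1.41×10⁻³ m².
Stacked slabs ⇒ two capacitors in series, each with the full plate area.
C₁ = κ₁ε₀A/d₁ = 3.29 × 8.85×10⁻¹² × 1.41×10⁻³ / 6.03×10⁻⁵ = 6.81×10⁻¹⁰ F.
C₂ = κ₂ε₀A/d₂ = 7.66 × 8.85×10⁻¹² × 1.41×10⁻³ / 5.47×10⁻⁵ = 1.75×10⁻⁹ F.
C = (1/C₁ + 1/C₂)⁻¹ = 4.90×10⁻¹⁰ F.
U = ½CV² = ½ × 4.90×10⁻¹⁰ × (7.25)² = 1.29×10⁻⁸ J.

U ≈ 12.9 nJ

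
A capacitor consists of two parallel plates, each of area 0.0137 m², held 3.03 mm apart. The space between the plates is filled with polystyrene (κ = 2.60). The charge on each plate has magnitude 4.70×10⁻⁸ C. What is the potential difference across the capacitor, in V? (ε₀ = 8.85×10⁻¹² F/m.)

C = κε₀A/d = 2.60 × 8.85×10⁻¹² × 1.37×10⁻² / 3.03×10⁻³ = 1.04×10⁻¹⁰ F.
V = Q/C = 4.70×10⁻⁸ / 1.04×10⁻¹⁰ = 4.52×10² V.

452 V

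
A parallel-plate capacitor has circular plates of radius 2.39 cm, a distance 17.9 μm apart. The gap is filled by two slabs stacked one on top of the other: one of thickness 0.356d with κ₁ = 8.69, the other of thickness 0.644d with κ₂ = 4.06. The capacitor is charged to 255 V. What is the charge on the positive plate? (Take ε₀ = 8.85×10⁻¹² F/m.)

A = π(2.39 cm)² = 1.79×10⁻³ m².
Stacked slabs ⇒ two capacitors in series, each with the full plate area.
C₁ = κ₁ε₀A/d₁ = 8.69 × 8.85×10⁻¹² × 1.79×10⁻³ / 6.37×10⁻⁶ = 2.17×10⁻⁸ F.
C₂ = κ₂ε₀A/d₂ = 4.06 × 8.85×10⁻¹² × 1.79×10⁻³ / 1.15×10⁻⁵ = 5.59×10⁻⁹ F.
C = (1/C₁ + 1/C₂)⁻¹ = 4.45×10⁻⁹ F.
Q = CV = 4.45×10⁻⁹ × 255 = 1.13×10⁻⁶ C.

1.13 μC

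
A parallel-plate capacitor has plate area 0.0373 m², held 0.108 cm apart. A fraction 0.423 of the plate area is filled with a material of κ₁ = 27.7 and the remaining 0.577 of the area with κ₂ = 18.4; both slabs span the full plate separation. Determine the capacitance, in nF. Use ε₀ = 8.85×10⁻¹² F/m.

Side-by-side slabs ⇒ two capacitors in parallel, each spanning the full gap.
C₁ = κ₁ε₀A₁/d = 27.7 × 8.85×10⁻¹² × 1.58×10⁻² / 1.08×10⁻³ = 3.58×10⁻⁹ F.
C₂ = κ₂ε₀A₂/d = 18.4 × 8.85×10⁻¹² × 2.15×10⁻² / 1.08×10⁻³ = 3.25×10⁻⁹ F.
C = C₁ + C₂ = 6.83×10⁻⁹ F.

C ≈ 6.83 nF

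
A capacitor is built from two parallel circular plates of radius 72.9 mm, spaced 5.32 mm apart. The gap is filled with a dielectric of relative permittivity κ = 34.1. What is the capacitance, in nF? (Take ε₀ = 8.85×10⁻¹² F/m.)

0.947 nF

A = π(72.9 mm)² = 1.67×10⁻² m².
C = κε₀A/d = 34.1 × 8.85×10⁻¹² × 1.67×10⁻² / 5.32×10⁻³ = 9.47×10⁻¹⁰ F.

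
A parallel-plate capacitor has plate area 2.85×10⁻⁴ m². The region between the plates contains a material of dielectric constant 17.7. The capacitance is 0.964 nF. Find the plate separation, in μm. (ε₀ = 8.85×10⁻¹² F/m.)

d = κε₀A/C = 17.7 × 8.85×10⁻¹² × 2.85×10⁻⁴ / 9.64×10⁻¹⁰ = 4.63×10⁻⁵ m.

d ≈ 46.3 μm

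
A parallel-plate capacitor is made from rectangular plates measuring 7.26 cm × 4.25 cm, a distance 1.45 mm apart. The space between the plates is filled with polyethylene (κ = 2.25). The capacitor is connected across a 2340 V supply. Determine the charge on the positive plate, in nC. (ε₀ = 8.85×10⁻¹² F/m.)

A = 7.26 × 4.25 cm² = 3.09×10⁻³ m².
C = κε₀A/d = 2.25 × 8.85×10⁻¹² × 3.09×10⁻³ / 1.45×10⁻³ = 4.24×10⁻¹¹ F.
Q = CV = 4.24×10⁻¹¹ × 2340 = 9.92×10⁻⁸ C.

Q ≈ 99.2 nC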